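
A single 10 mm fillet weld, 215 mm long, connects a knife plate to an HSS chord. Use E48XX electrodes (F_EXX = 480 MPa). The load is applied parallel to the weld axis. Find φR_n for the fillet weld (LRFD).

φR_n ≈ 328 kN

Effective throat t_e = 0.707 × 10 = 7.07 mm.
Total length L = 215 mm; A_we = 7.07 × 215 = 1520 mm².
F_nw = 0.6 F_EXX = 0.6 × 480 = 288 MPa.
φR_n = 0.75 × 288 × 1520 × 10⁻³ = 328.3 kN.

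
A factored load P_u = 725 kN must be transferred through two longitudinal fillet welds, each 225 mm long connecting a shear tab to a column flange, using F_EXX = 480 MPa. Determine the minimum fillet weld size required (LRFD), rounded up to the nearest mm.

Total weld length L = 450 mm.
Required throat t_e = P_u / (φ × 0.6 F_EXX × L) = 725 / (0.75 × 0.6 × 480 × 450 × 10⁻³) = 7.459 mm.
Required leg w = t_e / 0.707 = 10.55 mm → use 11 mm.

w = 11 mm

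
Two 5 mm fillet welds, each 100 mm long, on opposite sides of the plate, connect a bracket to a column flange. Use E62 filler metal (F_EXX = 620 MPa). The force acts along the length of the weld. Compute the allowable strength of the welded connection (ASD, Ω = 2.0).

R_n/Ω ≈ 132 kN

Effective throat t_e = 0.707 × 5 = 3.535 mm.
Total length L = 200 mm; A_we = 3.535 × 200 = 707 mm².
F_nw = 0.6 F_EXX = 0.6 × 620 = 372 MPa.
R_n = 372 × 707 × 10⁻³ = 263 kN; R_n/Ω = 263/2.0 = 131.5 kN.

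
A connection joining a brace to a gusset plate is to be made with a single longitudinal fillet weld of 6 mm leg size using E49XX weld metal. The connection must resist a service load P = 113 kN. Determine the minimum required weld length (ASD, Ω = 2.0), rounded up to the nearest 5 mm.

E49XX → F_EXX = 490 MPa.
Throat t_e = 0.707 × 6 = 4.242 mm.
r_n/Ω = (0.6 × 490 × 4.242) / 2.0 = 623.6 N/mm = 0.6236 kN/mm.
L_req = P / (r_n/Ω) = 113 / 0.6236 = 181.2 mm total.
Round up → use L = 185 mm.

L = 185 mm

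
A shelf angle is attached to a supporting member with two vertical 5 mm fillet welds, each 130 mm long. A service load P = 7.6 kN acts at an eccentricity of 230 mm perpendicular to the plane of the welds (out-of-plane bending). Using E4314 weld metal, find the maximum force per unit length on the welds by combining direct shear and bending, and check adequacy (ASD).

E43XX → F_EXX = 430 MPa.
L_w = 2 × 130 = 260 mm; section modulus (unit throat) S = 2 × L²/6 = 5633 mm².
Direct shear f_v = P/L_w = 7.6×10³/260 = 29.23 N/mm.
Moment M = P × e = 7.6×10³ × 230 = 1748000 N·mm; bending f_b = M/S = 310.3 N/mm.
f_max = √(f_v² + f_b²) = √(29.23² + 310.3²) = 311.7 N/mm.
r_n/Ω = (1/2.0) × 0.6 × 430 × (0.707 × 5) = 456 N/mm → adequate.

f_max ≈ 312 N/mm; adequate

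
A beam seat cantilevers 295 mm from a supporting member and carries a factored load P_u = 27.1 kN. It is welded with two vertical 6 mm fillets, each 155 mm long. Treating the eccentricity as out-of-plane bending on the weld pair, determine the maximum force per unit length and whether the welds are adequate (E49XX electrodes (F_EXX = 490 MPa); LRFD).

f_max ≈ 1000 N/mm; NOT adequate

L_w = 2 × 155 = 310 mm; section modulus (unit throat) S = 2 × L²/6 = 8008 mm².
Direct shear f_v = P/L_w = 27.1×10³/310 = 87.42 N/mm.
Moment M = P × e = 27.1×10³ × 295 = 7994500 N·mm; bending f_b = M/S = 998.3 N/mm.
f_max = √(f_v² + f_b²) = √(87.42² + 998.3²) = 1002 N/mm.
φr_n = 0.75 × 0.6 × 490 × (0.707 × 6) = 935.4 N/mm → NOT adequate.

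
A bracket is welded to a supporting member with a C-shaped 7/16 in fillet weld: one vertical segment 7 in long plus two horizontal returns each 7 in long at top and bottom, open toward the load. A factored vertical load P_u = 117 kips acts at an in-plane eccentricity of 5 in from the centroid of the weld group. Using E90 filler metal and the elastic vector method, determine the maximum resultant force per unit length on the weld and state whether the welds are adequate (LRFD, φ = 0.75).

f_max ≈ 15.7 kip/in; NOT adequate

E90XX → F_EXX = 90 ksi.
Total weld length L_w = 21 in. Treat welds as unit-width lines.
Centroid: x̄ = 2×7×3.5 / 21 = 2.333 in from the vertical weld.
Polar moment about centroid: J = I_x + I_y = [7³/12 + 2×7×3.5²] + [7×2.333² + 2(7³/12 + 7×1.167²)] = 314.4 in³.
Direct shear f_v = P/L_w = 117 / 21 = 5.571 kip/in (vertical).
Torsion M = P·e = 117 × 5 = 585 kip·in.
Critical point at (x, y) = (4.667, 3.5) from centroid. f_tx = M·y/J = 6.512 kip/in; f_ty = M·x/J = 8.683 kip/in.
Resultant f_max = √[f_tx² + (f_v + f_ty)²] = √[6.512² + (5.571 + 8.683)²] = 15.67 kip/in.
Capacity per unit length: φr_n = 0.75 × 0.6 × 90 × (0.707 × 0.4375) = 12.53 kip/in.
15.67 > 12.53 → NOT adequate.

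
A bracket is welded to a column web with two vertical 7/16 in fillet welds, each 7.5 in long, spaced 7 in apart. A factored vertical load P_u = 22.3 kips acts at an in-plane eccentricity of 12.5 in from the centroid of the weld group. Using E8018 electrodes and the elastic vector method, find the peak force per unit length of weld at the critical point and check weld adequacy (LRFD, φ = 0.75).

f_max ≈ 6.73 kip/in; adequate

E80XX → F_EXX = 80 ksi.
Total weld length L_w = 15 in. Treat welds as unit-width lines.
Polar moment about centroid: J = 2[d³/12 + d(b/2)²] = 2[7.5³/12 + 7.5×3.5²] = 254.1 in³.
Direct shear f_v = P/L_w = 22.3 / 15 = 1.487 kip/in (vertical).
Torsion M = P·e = 22.3 × 12.5 = 278.75 kip·in.
Critical point at (x, y) = (3.5, 3.75) from centroid. f_tx = M·y/J = 4.114 kip/in; f_ty = M·x/J = 3.84 kip/in.
Resultant f_max = √[f_tx² + (f_v + f_ty)²] = √[4.114² + (1.487 + 3.84)²] = 6.731 kip/in.
Capacity per unit length: φr_n = 0.75 × 0.6 × 80 × (0.707 × 0.4375) = 11.14 kip/in.
6.731 ≤ 11.14 → adequate.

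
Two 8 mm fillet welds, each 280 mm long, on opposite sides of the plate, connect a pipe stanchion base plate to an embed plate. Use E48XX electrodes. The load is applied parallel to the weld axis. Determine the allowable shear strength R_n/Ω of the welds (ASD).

R_n/Ω ≈ 456 kN

E48XX → F_EXX = 480 MPa.
Effective throat t_e = 0.707 × 8 = 5.656 mm.
Total length L = 560 mm; A_we = 5.656 × 560 = 3167 mm².
F_nw = 0.6 F_EXX = 0.6 × 480 = 288 MPa.
R_n = 288 × 3167 × 10⁻³ = 912.2 kN; R_n/Ω = 912.2/2.0 = 456.1 kN.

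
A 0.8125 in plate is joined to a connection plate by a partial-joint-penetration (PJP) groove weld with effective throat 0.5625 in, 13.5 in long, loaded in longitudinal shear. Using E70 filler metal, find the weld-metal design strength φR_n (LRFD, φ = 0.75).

φR_n ≈ 239 kip

E70XX → F_EXX = 70 ksi.
Effective throat (given) t_e = 0.5625 in.
A_we = 0.5625 × 13.5 = 7.594 in².
F_nw = 0.6 F_EXX = 42 ksi.
φR_n = 0.75 × 42 × 7.594 = 239.2 kip.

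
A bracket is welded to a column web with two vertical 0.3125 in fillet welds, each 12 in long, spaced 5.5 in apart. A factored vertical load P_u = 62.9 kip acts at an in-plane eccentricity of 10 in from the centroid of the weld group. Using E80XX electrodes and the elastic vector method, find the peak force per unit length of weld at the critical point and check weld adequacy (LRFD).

E80XX → F_EXX = 80 ksi.
Total weld length L_w = 24 in. Treat welds as unit-width lines.
Polar moment about centroid: J = 2[d³/12 + d(b/2)²] = 2[12³/12 + 12×2.75²] = 469.5 in³.
Direct shear f_v = P/L_w = 62.9 / 24 = 2.621 kip/in (vertical).
Torsion M = P·e = 62.9 × 10 = 629 kip·in.
Critical point at (x, y) = (2.75, 6) from centroid. f_tx = M·y/J = 8.038 kip/in; f_ty = M·x/J = 3.684 kip/in.
Resultant f_max = √[f_tx² + (f_v + f_ty)²] = √[8.038² + (2.621 + 3.684)²] = 10.22 kip/in.
Capacity per unit length: φr_n = 0.75 × 0.6 × 80 × (0.707 × 0.3125) = 7.954 kip/in.
10.22 > 7.954 → NOT adequate.

f_max ≈ 10.2 kip/in; NOT adequate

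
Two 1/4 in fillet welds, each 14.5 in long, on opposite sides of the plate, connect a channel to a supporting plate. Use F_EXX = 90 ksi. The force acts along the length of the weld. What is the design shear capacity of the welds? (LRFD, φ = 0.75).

Effective throat t_e = 0.707 × 0.25 = 0.1767 in.
Total length L = 29 in; A_we = 0.1767 × 29 = 5.126 in².
F_nw = 0.6 F_EXX = 0.6 × 90 = 54 ksi.
φR_n = 0.75 × 54 × 5.126 = 207.6 kips.

φR_n ≈ 208 kips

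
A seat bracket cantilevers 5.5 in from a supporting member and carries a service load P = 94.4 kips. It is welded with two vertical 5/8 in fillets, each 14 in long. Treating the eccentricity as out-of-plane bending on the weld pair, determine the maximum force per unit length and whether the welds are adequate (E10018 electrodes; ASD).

E100XX → F_EXX = 100 ksi.
L_w = 2 × 14 = 28 in; section modulus (unit throat) S = 2 × L²/6 = 65.33 in².
Direct shear f_v = P/L_w = 94.4/28 = 3.371 kip/in.
Moment M = P × e = 94.4 × 5.5 = 519.2 kip·in; bending f_b = M/S = 7.947 kip/in.
f_max = √(f_v² + f_b²) = √(3.371² + 7.947²) = 8.633 kip/in.
r_n/Ω = (1/2.0) × 0.6 × 100 × (0.707 × 0.625) = 13.26 kip/in → adequate.

f_max ≈ 8.63 kip/in; adequate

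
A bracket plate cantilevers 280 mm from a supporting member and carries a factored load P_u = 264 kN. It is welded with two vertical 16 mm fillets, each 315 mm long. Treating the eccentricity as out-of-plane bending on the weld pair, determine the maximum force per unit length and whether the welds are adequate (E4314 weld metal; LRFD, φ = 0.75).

E43XX → F_EXX = 430 MPa.
L_w = 2 × 315 = 630 mm; section modulus (unit throat) S = 2 × L²/6 = 33080 mm².
Direct shear f_v = P/L_w = 264×10³/630 = 419 N/mm.
Moment M = P × e = 264×10³ × 280 = 73920000 N·mm; bending f_b = M/S = 2235 N/mm.
f_max = √(f_v² + f_b²) = √(419² + 2235²) = 2274 N/mm.
φr_n = 0.75 × 0.6 × 430 × (0.707 × 16) = 2189 N/mm → NOT adequate.

f_max ≈ 2270 N/mm; NOT adequate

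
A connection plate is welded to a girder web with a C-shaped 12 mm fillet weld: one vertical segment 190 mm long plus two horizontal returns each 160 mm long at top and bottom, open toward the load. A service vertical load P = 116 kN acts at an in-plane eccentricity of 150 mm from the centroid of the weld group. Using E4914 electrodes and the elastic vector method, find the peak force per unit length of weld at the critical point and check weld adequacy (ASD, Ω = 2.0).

f_max ≈ 703 N/mm; adequate

E49XX → F_EXX = 490 MPa.
Total weld length L_w = 510 mm. Treat welds as unit-width lines.
Centroid: x̄ = 2×160×80 / 510 = 50.2 mm from the vertical weld.
Polar moment about centroid: J = I_x + I_y = [190³/12 + 2×160×95²] + [190×50.2² + 2(160³/12 + 160×29.8²)] = 4905000 mm³.
Direct shear f_v = P/L_w = 116×10³ / 510 = 227.5 N/mm (vertical).
Torsion M = P·e = 116×10³ × 150 = 17400000 N·mm.
Critical point at (x, y) = (109.8, 95) from centroid. f_tx = M·y/J = 337 N/mm; f_ty = M·x/J = 389.5 N/mm.
Resultant f_max = √[f_tx² + (f_v + f_ty)²] = √[337² + (227.5 + 389.5)²] = 703 N/mm.
Capacity per unit length: r_n/Ω = (1/2.0) × 0.6 × 490 × (0.707 × 12) = 1247 N/mm.
703 ≤ 1247 → adequate.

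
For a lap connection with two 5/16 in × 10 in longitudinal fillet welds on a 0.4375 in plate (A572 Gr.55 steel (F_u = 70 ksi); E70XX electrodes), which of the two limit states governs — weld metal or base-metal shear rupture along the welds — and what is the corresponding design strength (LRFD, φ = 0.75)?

φR_n ≈ 139 kips (weld metal governs)

E70XX → F_EXX = 70 ksi.
t_e = 0.707 × 0.3125 = 0.2209 in; L = 20 in.
Weld metal: φR_n = 0.75 × 0.6 × 70 × 0.2209 × 20 = 139.2 kips.
Base metal (shear rupture): φR_n = 0.75 × 0.6 × 70 × 0.4375 × 20 = 275.6 kips.
Governing: weld metal.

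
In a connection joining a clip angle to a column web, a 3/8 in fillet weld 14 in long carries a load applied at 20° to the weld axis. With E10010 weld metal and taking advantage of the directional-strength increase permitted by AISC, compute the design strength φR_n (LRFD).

E100XX → F_EXX = 100 ksi.
t_e = 0.707 × 0.375 = 0.2651 in; A_we = 0.2651 × 14 = 3.712 in².
Directional factor: 1.0 + 0.5 sin^1.5(20°) = 1.1.
F_nw = 0.6 × 100 × 1.1 = 66 ksi.
φR_n = 0.75 × 66 × 3.712 = 183.7 kips.

φR_n ≈ 184 kips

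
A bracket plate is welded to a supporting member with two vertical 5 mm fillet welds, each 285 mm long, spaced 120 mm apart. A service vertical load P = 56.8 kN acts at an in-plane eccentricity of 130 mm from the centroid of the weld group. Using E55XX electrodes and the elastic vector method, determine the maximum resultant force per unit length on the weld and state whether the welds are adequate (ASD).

f_max ≈ 249 N/mm; adequate

E55XX → F_EXX = 550 MPa.
Total weld length L_w = 570 mm. Treat welds as unit-width lines.
Polar moment about centroid: J = 2[d³/12 + d(b/2)²] = 2[285³/12 + 285×60²] = 5910000 mm³.
Direct shear f_v = P/L_w = 56.8×10³ / 570 = 99.65 N/mm (vertical).
Torsion M = P·e = 56.8×10³ × 130 = 7384000 N·mm.
Critical point at (x, y) = (60, 142.5) from centroid. f_tx = M·y/J = 178 N/mm; f_ty = M·x/J = 74.96 N/mm.
Resultant f_max = √[f_tx² + (f_v + f_ty)²] = √[178² + (99.65 + 74.96)²] = 249.4 N/mm.
Capacity per unit length: r_n/Ω = (1/2.0) × 0.6 × 550 × (0.707 × 5) = 583.3 N/mm.
249.4 ≤ 583.3 → adequate.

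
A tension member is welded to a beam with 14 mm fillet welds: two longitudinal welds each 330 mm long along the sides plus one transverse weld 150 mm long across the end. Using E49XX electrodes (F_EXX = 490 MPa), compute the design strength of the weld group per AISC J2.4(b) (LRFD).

t_e = 0.707 × 14 = 9.898 mm.
R_nwl = 0.6 × 490 × 9.898 × 660 × 10⁻³ = 1921 kN (longitudinal, 2 welds).
R_nwt = 0.6 × 490 × 9.898 × 150 × 10⁻³ = 436.5 kN (transverse, base value).
(i) R_nwl + R_nwt = 2357 kN; (ii) 0.85 R_nwl + 1.5 R_nwt = 2287 kN.
R_n = max = 2357 kN [governs: (i)]; φR_n = 1768 kN.

φR_n ≈ 1770 kN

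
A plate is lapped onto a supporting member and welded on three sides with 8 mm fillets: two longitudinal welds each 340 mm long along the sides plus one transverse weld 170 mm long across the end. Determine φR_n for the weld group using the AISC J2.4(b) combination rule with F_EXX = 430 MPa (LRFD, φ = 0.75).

t_e = 0.707 × 8 = 5.656 mm.
R_nwl = 0.6 × 430 × 5.656 × 680 × 10⁻³ = 992.3 kN (longitudinal, 2 welds).
R_nwt = 0.6 × 430 × 5.656 × 170 × 10⁻³ = 248.1 kN (transverse, base value).
(i) R_nwl + R_nwt = 1240 kN; (ii) 0.85 R_nwl + 1.5 R_nwt = 1216 kN.
R_n = max = 1240 kN [governs: (i)]; φR_n = 930.3 kN.

φR_n ≈ 930 kN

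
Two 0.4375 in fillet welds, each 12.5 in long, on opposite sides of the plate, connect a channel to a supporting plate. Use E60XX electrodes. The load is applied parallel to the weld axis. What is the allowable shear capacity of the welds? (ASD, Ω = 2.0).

R_n/Ω ≈ 139 kip

E60XX → F_EXX = 60 ksi.
Effective throat t_e = 0.707 × 0.4375 = 0.3093 in.
Total length L = 25 in; A_we = 0.3093 × 25 = 7.733 in².
F_nw = 0.6 F_EXX = 0.6 × 60 = 36 ksi.
R_n = 36 × 7.733 = 278.4 kip; R_n/Ω = 278.4/2.0 = 139.2 kip.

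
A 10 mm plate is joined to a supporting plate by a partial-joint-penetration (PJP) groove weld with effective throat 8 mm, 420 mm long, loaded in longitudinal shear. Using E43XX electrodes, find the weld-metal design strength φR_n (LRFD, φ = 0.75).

E43XX → F_EXX = 430 MPa.
Effective throat (given) t_e = 8 mm.
A_we = 8 × 420 = 3360 mm².
F_nw = 0.6 F_EXX = 258 MPa.
φR_n = 0.75 × 258 × 3360 × 10⁻³ = 650.2 kN.

φR_n ≈ 650 kN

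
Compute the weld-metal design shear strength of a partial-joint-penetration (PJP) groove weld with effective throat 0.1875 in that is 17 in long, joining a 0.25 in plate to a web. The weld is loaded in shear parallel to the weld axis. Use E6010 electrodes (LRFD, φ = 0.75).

E60XX → F_EXX = 60 ksi.
Effective throat (given) t_e = 0.1875 in.
A_we = 0.1875 × 17 = 3.188 in².
F_nw = 0.6 F_EXX = 36 ksi.
φR_n = 0.75 × 36 × 3.188 = 86.06 kip.

φR_n ≈ 86.1 kip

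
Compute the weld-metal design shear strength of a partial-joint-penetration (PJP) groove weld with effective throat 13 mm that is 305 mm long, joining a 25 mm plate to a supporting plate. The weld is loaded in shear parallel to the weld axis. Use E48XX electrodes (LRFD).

E48XX → F_EXX = 480 MPa.
Effective throat (given) t_e = 13 mm.
A_we = 13 × 305 = 3965 mm².
F_nw = 0.6 F_EXX = 288 MPa.
φR_n = 0.75 × 288 × 3965 × 10⁻³ = 856.4 kN.

φR_n ≈ 856 kN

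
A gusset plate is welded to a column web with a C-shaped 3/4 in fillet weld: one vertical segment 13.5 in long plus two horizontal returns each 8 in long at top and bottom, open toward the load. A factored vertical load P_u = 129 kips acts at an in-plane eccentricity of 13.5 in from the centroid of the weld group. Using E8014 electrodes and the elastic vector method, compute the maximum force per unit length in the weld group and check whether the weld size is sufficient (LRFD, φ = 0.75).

f_max ≈ 16.9 kip/in; adequate

E80XX → F_EXX = 80 ksi.
Total weld length L_w = 29.5 in. Treat welds as unit-width lines.
Centroid: x̄ = 2×8×4 / 29.5 = 2.169 in from the vertical weld.
Polar moment about centroid: J = I_x + I_y = [13.5³/12 + 2×8×6.75²] + [13.5×2.169² + 2(8³/12 + 8×1.831²)] = 1137 in³.
Direct shear f_v = P/L_w = 129 / 29.5 = 4.373 kip/in (vertical).
Torsion M = P·e = 129 × 13.5 = 1741.5 kip·in.
Critical point at (x, y) = (5.831, 6.75) from centroid. f_tx = M·y/J = 10.34 kip/in; f_ty = M·x/J = 8.934 kip/in.
Resultant f_max = √[f_tx² + (f_v + f_ty)²] = √[10.34² + (4.373 + 8.934)²] = 16.85 kip/in.
Capacity per unit length: φr_n = 0.75 × 0.6 × 80 × (0.707 × 0.75) = 19.09 kip/in.
16.85 ≤ 19.09 → adequate.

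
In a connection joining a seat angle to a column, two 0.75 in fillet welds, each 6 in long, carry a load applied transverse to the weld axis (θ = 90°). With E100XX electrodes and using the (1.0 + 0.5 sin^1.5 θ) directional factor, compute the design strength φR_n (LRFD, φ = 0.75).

E100XX → F_EXX = 100 ksi.
t_e = 0.707 × 0.75 = 0.5302 in; A_we = 0.5302 × 12 = 6.363 in².
Directional factor: 1.0 + 0.5 sin^1.5(90°) = 1.5.
F_nw = 0.6 × 100 × 1.5 = 90 ksi.
φR_n = 0.75 × 90 × 6.363 = 429.5 kips.

φR_n ≈ 430 kips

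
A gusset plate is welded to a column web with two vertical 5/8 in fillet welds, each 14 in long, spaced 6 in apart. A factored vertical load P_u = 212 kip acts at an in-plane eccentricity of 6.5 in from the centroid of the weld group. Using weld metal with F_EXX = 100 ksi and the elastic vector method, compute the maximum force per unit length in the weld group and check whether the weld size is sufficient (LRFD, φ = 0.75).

f_max ≈ 19.1 kip/in; adequate

Total weld length L_w = 28 in. Treat welds as unit-width lines.
Polar moment about centroid: J = 2[d³/12 + d(b/2)²] = 2[14³/12 + 14×3²] = 709.3 in³.
Direct shear f_v = P/L_w = 212 / 28 = 7.571 kip/in (vertical).
Torsion M = P·e = 212 × 6.5 = 1378 kip·in.
Critical point at (x, y) = (3, 7) from centroid. f_tx = M·y/J = 13.6 kip/in; f_ty = M·x/J = 5.828 kip/in.
Resultant f_max = √[f_tx² + (f_v + f_ty)²] = √[13.6² + (7.571 + 5.828)²] = 19.09 kip/in.
Capacity per unit length: φr_n = 0.75 × 0.6 × 100 × (0.707 × 0.625) = 19.88 kip/in.
19.09 ≤ 19.88 → adequate.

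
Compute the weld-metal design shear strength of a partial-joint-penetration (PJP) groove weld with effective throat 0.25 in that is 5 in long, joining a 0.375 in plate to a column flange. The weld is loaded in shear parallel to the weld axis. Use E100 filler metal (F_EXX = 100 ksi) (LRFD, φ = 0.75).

Effective throat (given) t_e = 0.25 in.
A_we = 0.25 × 5 = 1.25 in².
F_nw = 0.6 F_EXX = 60 ksi.
φR_n = 0.75 × 60 × 1.25 = 56.25 kip.

φR_n ≈ 56.2 kip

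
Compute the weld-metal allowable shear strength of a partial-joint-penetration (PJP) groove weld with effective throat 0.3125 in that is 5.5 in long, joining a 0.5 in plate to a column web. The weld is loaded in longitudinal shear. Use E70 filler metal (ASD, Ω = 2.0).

R_n/Ω ≈ 36.1 kip

E70XX → F_EXX = 70 ksi.
Effective throat (given) t_e = 0.3125 in.
A_we = 0.3125 × 5.5 = 1.719 in².
F_nw = 0.6 F_EXX = 42 ksi.
R_n/Ω = (42 × 1.719) / 2.0 = 36.09 kip.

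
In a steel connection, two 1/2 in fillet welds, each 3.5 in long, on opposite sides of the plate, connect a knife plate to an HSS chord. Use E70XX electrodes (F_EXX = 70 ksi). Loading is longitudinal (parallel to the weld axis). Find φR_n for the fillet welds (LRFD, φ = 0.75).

φR_n ≈ 77.9 kip

Effective throat t_e = 0.707 × 0.5 = 0.3535 in.
Total length L = 7 in; A_we = 0.3535 × 7 = 2.474 in².
F_nw = 0.6 F_EXX = 0.6 × 70 = 42 ksi.
φR_n = 0.75 × 42 × 2.474 = 77.95 kip.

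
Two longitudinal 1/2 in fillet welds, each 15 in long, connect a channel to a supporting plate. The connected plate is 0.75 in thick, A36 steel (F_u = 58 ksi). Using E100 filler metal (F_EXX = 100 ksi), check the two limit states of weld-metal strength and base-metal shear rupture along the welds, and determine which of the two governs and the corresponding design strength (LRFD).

φR_n ≈ 477 kip (weld metal governs)

t_e = 0.707 × 0.5 = 0.3535 in; L = 30 in.
Weld metal: φR_n = 0.75 × 0.6 × 100 × 0.3535 × 30 = 477.2 kip.
Base metal (shear rupture): φR_n = 0.75 × 0.6 × 58 × 0.75 × 30 = 587.2 kip.
Governing: weld metal.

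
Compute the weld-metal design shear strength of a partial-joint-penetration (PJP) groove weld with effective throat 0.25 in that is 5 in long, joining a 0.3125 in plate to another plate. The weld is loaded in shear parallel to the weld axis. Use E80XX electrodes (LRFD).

φR_n ≈ 45 kips

E80XX → F_EXX = 80 ksi.
Effective throat (given) t_e = 0.25 in.
A_we = 0.25 × 5 = 1.25 in².
F_nw = 0.6 F_EXX = 48 ksi.
φR_n = 0.75 × 48 × 1.25 = 45 kips.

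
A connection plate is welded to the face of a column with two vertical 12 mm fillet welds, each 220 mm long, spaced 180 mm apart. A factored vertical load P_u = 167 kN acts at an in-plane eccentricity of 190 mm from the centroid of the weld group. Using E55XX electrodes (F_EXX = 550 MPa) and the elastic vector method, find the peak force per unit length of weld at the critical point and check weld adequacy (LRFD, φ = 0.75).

Total weld length L_w = 440 mm. Treat welds as unit-width lines.
Polar moment about centroid: J = 2[d³/12 + d(b/2)²] = 2[220³/12 + 220×90²] = 5339000 mm³.
Direct shear f_v = P/L_w = 167×10³ / 440 = 379.5 N/mm (vertical).
Torsion M = P·e = 167×10³ × 190 = 31730000 N·mm.
Critical point at (x, y) = (90, 110) from centroid. f_tx = M·y/J = 653.8 N/mm; f_ty = M·x/J = 534.9 N/mm.
Resultant f_max = √[f_tx² + (f_v + f_ty)²] = √[653.8² + (379.5 + 534.9)²] = 1124 N/mm.
Capacity per unit length: φr_n = 0.75 × 0.6 × 550 × (0.707 × 12) = 2100 N/mm.
1124 ≤ 2100 → adequate.

f_max ≈ 1120 N/mm; adequate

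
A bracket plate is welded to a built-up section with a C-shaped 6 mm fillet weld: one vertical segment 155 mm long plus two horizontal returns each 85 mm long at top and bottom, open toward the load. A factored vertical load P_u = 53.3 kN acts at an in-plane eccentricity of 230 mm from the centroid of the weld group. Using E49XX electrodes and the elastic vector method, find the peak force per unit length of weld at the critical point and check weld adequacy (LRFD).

E49XX → F_EXX = 490 MPa.
Total weld length L_w = 325 mm. Treat welds as unit-width lines.
Centroid: x̄ = 2×85×42.5 / 325 = 22.23 mm from the vertical weld.
Polar moment about centroid: J = I_x + I_y = [155³/12 + 2×85×77.5²] + [155×22.23² + 2(85³/12 + 85×20.27²)] = 1580000 mm³.
Direct shear f_v = P/L_w = 53.3×10³ / 325 = 164 N/mm (vertical).
Torsion M = P·e = 53.3×10³ × 230 = 12259000 N·mm.
Critical point at (x, y) = (62.77, 77.5) from centroid. f_tx = M·y/J = 601.2 N/mm; f_ty = M·x/J = 487 N/mm.
Resultant f_max = √[f_tx² + (f_v + f_ty)²] = √[601.2² + (164 + 487)²] = 886.1 N/mm.
Capacity per unit length: φr_n = 0.75 × 0.6 × 490 × (0.707 × 6) = 935.4 N/mm.
886.1 ≤ 935.4 → adequate.

f_max ≈ 886 N/mm; adequate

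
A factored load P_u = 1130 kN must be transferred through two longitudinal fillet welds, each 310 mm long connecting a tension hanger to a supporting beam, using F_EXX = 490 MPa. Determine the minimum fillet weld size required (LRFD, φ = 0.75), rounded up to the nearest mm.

Total weld length L = 620 mm.
Required throat t_e = P_u / (φ × 0.6 F_EXX × L) = 1130 / (0.75 × 0.6 × 490 × 620 × 10⁻³) = 8.266 mm.
Required leg w = t_e / 0.707 = 11.69 mm → use 12 mm.

w = 12 mm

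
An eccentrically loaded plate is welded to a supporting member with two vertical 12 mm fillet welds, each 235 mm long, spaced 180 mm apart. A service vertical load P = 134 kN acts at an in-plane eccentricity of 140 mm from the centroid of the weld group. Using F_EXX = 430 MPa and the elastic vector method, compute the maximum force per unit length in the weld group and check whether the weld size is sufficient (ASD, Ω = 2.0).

Total weld length L_w = 470 mm. Treat welds as unit-width lines.
Polar moment about centroid: J = 2[d³/12 + d(b/2)²] = 2[235³/12 + 235×90²] = 5970000 mm³.
Direct shear f_v = P/L_w = 134×10³ / 470 = 285.1 N/mm (vertical).
Torsion M = P·e = 134×10³ × 140 = 18760000 N·mm.
Critical point at (x, y) = (90, 117.5) from centroid. f_tx = M·y/J = 369.2 N/mm; f_ty = M·x/J = 282.8 N/mm.
Resultant f_max = √[f_tx² + (f_v + f_ty)²] = √[369.2² + (285.1 + 282.8)²] = 677.4 N/mm.
Capacity per unit length: r_n/Ω = (1/2.0) × 0.6 × 430 × (0.707 × 12) = 1094 N/mm.
677.4 ≤ 1094 → adequate.

f_max ≈ 677 N/mm; adequate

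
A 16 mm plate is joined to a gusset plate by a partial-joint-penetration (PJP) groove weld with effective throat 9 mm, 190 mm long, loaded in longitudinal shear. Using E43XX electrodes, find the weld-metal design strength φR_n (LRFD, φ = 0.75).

E43XX → F_EXX = 430 MPa.
Effective throat (given) t_e = 9 mm.
A_we = 9 × 190 = 1710 mm².
F_nw = 0.6 F_EXX = 258 MPa.
φR_n = 0.75 × 258 × 1710 × 10⁻³ = 330.9 kN.

φR_n ≈ 331 kN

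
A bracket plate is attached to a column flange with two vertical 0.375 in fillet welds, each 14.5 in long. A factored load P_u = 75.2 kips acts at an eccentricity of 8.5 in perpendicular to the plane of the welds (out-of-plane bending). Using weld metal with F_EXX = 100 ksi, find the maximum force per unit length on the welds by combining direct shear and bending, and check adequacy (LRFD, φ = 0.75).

L_w = 2 × 14.5 = 29 in; section modulus (unit throat) S = 2 × L²/6 = 70.08 in².
Direct shear f_v = P/L_w = 75.2/29 = 2.593 kip/in.
Moment M = P × e = 75.2 × 8.5 = 639.2 kip·in; bending f_b = M/S = 9.121 kip/in.
f_max = √(f_v² + f_b²) = √(2.593² + 9.121²) = 9.482 kip/in.
φr_n = 0.75 × 0.6 × 100 × (0.707 × 0.375) = 11.93 kip/in → adequate.

f_max ≈ 9.48 kip/in; adequate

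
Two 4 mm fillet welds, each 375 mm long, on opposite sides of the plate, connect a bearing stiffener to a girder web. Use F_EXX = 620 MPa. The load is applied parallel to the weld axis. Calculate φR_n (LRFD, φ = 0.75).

φR_n ≈ 592 kN

Effective throat t_e = 0.707 × 4 = 2.828 mm.
Total length L = 750 mm; A_we = 2.828 × 750 = 2121 mm².
F_nw = 0.6 F_EXX = 0.6 × 620 = 372 MPa.
φR_n = 0.75 × 372 × 2121 × 10⁻³ = 591.8 kN.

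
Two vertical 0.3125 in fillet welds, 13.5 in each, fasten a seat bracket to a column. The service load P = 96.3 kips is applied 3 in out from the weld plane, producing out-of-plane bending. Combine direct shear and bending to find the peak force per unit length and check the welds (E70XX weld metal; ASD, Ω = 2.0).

E70XX → F_EXX = 70 ksi.
L_w = 2 × 13.5 = 27 in; section modulus (unit throat) S = 2 × L²/6 = 60.75 in².
Direct shear f_v = P/L_w = 96.3/27 = 3.567 kip/in.
Moment M = P × e = 96.3 × 3 = 288.9 kip·in; bending f_b = M/S = 4.756 kip/in.
f_max = √(f_v² + f_b²) = √(3.567² + 4.756²) = 5.944 kip/in.
r_n/Ω = (1/2.0) × 0.6 × 70 × (0.707 × 0.3125) = 4.64 kip/in → NOT adequate.

f_max ≈ 5.94 kip/in; NOT adequate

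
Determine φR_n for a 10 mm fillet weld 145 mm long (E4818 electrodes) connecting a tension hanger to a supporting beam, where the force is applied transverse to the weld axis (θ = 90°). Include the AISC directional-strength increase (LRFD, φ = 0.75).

φR_n ≈ 332 kN

E48XX → F_EXX = 480 MPa.
t_e = 0.707 × 10 = 7.07 mm; A_we = 7.07 × 145 = 1025 mm².
Directional factor: 1.0 + 0.5 sin^1.5(90°) = 1.5.
F_nw = 0.6 × 480 × 1.5 = 432 MPa.
φR_n = 0.75 × 432 × 1025 × 10⁻³ = 332.1 kN.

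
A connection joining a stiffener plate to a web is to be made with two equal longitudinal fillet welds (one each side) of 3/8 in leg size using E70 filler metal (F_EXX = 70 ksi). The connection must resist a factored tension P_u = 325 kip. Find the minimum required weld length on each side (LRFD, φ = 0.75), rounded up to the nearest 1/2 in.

Throat t_e = 0.707 × 0.375 = 0.2651 in.
φr_n = 0.75 × 0.6 × 70 × 0.2651 = 8.351 kip/in.
L_req = P_u / φr_n = 325 / 8.351 = 38.92 in total.
Per side: 38.92 / 2 = 19.46 in.
Round up → use L = 19.5 in on each side.

L = 19.5 in on each side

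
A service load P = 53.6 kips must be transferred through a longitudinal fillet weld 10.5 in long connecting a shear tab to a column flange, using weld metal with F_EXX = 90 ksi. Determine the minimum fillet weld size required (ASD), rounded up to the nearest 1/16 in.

Total weld length L = 10.5 in.
Required throat t_e = P × Ω / (0.6 F_EXX × L) = 53.6 × 2.0 / (0.6 × 90 × 10.5) = 0.1891 in.
Required leg w = t_e / 0.707 = 0.2674 in → use 5/16 in.

w = 5/16 in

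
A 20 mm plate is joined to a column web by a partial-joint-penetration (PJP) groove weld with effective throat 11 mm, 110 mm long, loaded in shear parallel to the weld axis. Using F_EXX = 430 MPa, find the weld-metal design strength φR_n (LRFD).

φR_n ≈ 234 kN

Effective throat (given) t_e = 11 mm.
A_we = 11 × 110 = 1210 mm².
F_nw = 0.6 F_EXX = 258 MPa.
φR_n = 0.75 × 258 × 1210 × 10⁻³ = 234.1 kN.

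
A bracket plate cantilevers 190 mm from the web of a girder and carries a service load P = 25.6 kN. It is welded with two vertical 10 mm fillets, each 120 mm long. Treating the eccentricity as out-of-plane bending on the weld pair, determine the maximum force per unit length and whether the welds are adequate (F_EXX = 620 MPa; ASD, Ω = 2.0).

L_w = 2 × 120 = 240 mm; section modulus (unit throat) S = 2 × L²/6 = 4800 mm².
Direct shear f_v = P/L_w = 25.6×10³/240 = 106.7 N/mm.
Moment M = P × e = 25.6×10³ × 190 = 4864000 N·mm; bending f_b = M/S = 1013 N/mm.
f_max = √(f_v² + f_b²) = √(106.7² + 1013²) = 1019 N/mm.
r_n/Ω = (1/2.0) × 0.6 × 620 × (0.707 × 10) = 1315 N/mm → adequate.

f_max ≈ 1020 N/mm; adequate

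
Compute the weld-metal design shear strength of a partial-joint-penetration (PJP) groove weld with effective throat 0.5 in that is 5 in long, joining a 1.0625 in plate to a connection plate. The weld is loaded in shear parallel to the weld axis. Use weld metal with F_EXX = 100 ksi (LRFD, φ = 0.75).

φR_n ≈ 112 kips

Effective throat (given) t_e = 0.5 in.
A_we = 0.5 × 5 = 2.5 in².
F_nw = 0.6 F_EXX = 60 ksi.
φR_n = 0.75 × 60 × 2.5 = 112.5 kips.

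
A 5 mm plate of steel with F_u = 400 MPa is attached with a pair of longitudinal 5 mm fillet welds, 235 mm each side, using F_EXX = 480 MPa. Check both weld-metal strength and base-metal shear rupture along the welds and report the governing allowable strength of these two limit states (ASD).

t_e = 0.707 × 5 = 3.535 mm; L = 470 mm.
Weld metal: R_n/Ω = (1/2.0) × 0.6 × 480 × 3.535 × 470 × 10⁻³ = 239.2 kN.
Base metal (shear rupture): R_n/Ω = (1/2.0) × 0.6 × 400 × 5 × 470 × 10⁻³ = 282 kN.
Governing: weld metal.

R_n/Ω ≈ 239 kN (weld metal governs)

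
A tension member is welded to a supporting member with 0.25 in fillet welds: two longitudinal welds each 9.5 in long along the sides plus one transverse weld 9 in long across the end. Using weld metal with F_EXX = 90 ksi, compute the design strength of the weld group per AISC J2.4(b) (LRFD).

φR_n ≈ 212 kip

t_e = 0.707 × 0.25 = 0.1767 in.
R_nwl = 0.6 × 90 × 0.1767 × 19 = 181.3 kip (longitudinal, 2 welds).
R_nwt = 0.6 × 90 × 0.1767 × 9 = 85.9 kip (transverse, base value).
(i) R_nwl + R_nwt = 267.2 kip; (ii) 0.85 R_nwl + 1.5 R_nwt = 283 kip.
R_n = max = 283 kip [governs: (ii)]; φR_n = 212.2 kip.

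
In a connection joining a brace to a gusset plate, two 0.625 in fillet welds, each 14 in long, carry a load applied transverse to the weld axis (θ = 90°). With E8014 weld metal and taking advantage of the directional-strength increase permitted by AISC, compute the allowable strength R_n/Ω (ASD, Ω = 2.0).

R_n/Ω ≈ 445 kip

E80XX → F_EXX = 80 ksi.
t_e = 0.707 × 0.625 = 0.4419 in; A_we = 0.4419 × 28 = 12.37 in².
Directional factor: 1.0 + 0.5 sin^1.5(90°) = 1.5.
F_nw = 0.6 × 80 × 1.5 = 72 ksi.
R_n/Ω = (72 × 12.37) / 2.0 = 445.4 kip.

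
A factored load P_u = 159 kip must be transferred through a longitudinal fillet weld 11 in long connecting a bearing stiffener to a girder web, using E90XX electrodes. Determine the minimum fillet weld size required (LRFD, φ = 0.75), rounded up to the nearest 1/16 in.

E90XX → F_EXX = 90 ksi.
Total weld length L = 11 in.
Required throat t_e = P_u / (φ × 0.6 F_EXX × L) = 159 / (0.75 × 0.6 × 90 × 11) = 0.3569 in.
Required leg w = t_e / 0.707 = 0.5048 in → use 9/16 in.

w = 9/16 in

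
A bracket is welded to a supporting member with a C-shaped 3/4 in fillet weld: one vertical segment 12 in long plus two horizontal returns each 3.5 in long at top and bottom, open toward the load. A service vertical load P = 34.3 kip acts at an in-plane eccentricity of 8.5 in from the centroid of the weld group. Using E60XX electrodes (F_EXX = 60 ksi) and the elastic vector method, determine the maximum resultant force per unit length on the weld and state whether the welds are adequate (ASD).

Total weld length L_w = 19 in. Treat welds as unit-width lines.
Centroid: x̄ = 2×3.5×1.75 / 19 = 0.6447 in from the vertical weld.
Polar moment about centroid: J = I_x + I_y = [12³/12 + 2×3.5×6²] + [12×0.6447² + 2(3.5³/12 + 3.5×1.105²)] = 416.7 in³.
Direct shear f_v = P/L_w = 34.3 / 19 = 1.805 kip/in (vertical).
Torsion M = P·e = 34.3 × 8.5 = 291.55 kip·in.
Critical point at (x, y) = (2.855, 6) from centroid. f_tx = M·y/J = 4.198 kip/in; f_ty = M·x/J = 1.998 kip/in.
Resultant f_max = √[f_tx² + (f_v + f_ty)²] = √[4.198² + (1.805 + 1.998)²] = 5.665 kip/in.
Capacity per unit length: r_n/Ω = (1/2.0) × 0.6 × 60 × (0.707 × 0.75) = 9.544 kip/in.
5.665 ≤ 9.544 → adequate.

f_max ≈ 5.66 kip/in; adequate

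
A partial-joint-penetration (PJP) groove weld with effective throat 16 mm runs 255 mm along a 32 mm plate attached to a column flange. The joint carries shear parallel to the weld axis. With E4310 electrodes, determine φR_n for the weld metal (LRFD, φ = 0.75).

E43XX → F_EXX = 430 MPa.
Effective throat (given) t_e = 16 mm.
A_we = 16 × 255 = 4080 mm².
F_nw = 0.6 F_EXX = 258 MPa.
φR_n = 0.75 × 258 × 4080 × 10⁻³ = 789.5 kN.

φR_n ≈ 789 kN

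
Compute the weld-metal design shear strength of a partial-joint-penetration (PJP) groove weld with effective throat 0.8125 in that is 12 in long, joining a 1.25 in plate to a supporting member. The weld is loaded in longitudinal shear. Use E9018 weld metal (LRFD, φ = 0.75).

φR_n ≈ 395 kips

E90XX → F_EXX = 90 ksi.
Effective throat (given) t_e = 0.8125 in.
A_we = 0.8125 × 12 = 9.75 in².
F_nw = 0.6 F_EXX = 54 ksi.
φR_n = 0.75 × 54 × 9.75 = 394.9 kips.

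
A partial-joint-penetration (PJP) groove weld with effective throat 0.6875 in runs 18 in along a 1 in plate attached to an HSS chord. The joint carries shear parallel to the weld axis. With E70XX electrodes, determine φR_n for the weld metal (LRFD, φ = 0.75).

φR_n ≈ 390 kip

E70XX → F_EXX = 70 ksi.
Effective throat (given) t_e = 0.6875 in.
A_we = 0.6875 × 18 = 12.38 in².
F_nw = 0.6 F_EXX = 42 ksi.
φR_n = 0.75 × 42 × 12.38 = 389.8 kip.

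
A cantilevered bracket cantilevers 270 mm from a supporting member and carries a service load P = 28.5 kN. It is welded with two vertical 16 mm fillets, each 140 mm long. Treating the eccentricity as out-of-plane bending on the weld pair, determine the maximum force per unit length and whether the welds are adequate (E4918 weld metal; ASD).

E49XX → F_EXX = 490 MPa.
L_w = 2 × 140 = 280 mm; section modulus (unit throat) S = 2 × L²/6 = 6533 mm².
Direct shear f_v = P/L_w = 28.5×10³/280 = 101.8 N/mm.
Moment M = P × e = 28.5×10³ × 270 = 7695000 N·mm; bending f_b = M/S = 1178 N/mm.
f_max = √(f_v² + f_b²) = √(101.8² + 1178²) = 1182 N/mm.
r_n/Ω = (1/2.0) × 0.6 × 490 × (0.707 × 16) = 1663 N/mm → adequate.

f_max ≈ 1180 N/mm; adequate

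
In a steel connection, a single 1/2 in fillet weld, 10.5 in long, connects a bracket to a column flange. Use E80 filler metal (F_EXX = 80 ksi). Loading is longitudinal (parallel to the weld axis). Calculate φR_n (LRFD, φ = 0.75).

φR_n ≈ 134 kip

Effective throat t_e = 0.707 × 0.5 = 0.3535 in.
Total length L = 10.5 in; A_we = 0.3535 × 10.5 = 3.712 in².
F_nw = 0.6 F_EXX = 0.6 × 80 = 48 ksi.
φR_n = 0.75 × 48 × 3.712 = 133.6 kip.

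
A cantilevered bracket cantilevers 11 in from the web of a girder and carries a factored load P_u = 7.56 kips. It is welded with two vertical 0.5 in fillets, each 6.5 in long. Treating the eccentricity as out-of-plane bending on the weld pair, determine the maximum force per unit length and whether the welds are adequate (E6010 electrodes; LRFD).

E60XX → F_EXX = 60 ksi.
L_w = 2 × 6.5 = 13 in; section modulus (unit throat) S = 2 × L²/6 = 14.08 in².
Direct shear f_v = P/L_w = 7.56/13 = 0.5815 kip/in.
Moment M = P × e = 7.56 × 11 = 83.16 kip·in; bending f_b = M/S = 5.905 kip/in.
f_max = √(f_v² + f_b²) = √(0.5815² + 5.905²) = 5.933 kip/in.
φr_n = 0.75 × 0.6 × 60 × (0.707 × 0.5) = 9.544 kip/in → adequate.

f_max ≈ 5.93 kip/in; adequate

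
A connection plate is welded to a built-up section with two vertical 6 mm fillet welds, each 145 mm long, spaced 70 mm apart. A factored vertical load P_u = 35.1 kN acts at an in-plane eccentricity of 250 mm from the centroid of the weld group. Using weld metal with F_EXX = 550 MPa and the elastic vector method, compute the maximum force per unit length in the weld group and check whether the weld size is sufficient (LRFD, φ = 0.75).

Total weld length L_w = 290 mm. Treat welds as unit-width lines.
Polar moment about centroid: J = 2[d³/12 + d(b/2)²] = 2[145³/12 + 145×35²] = 863400 mm³.
Direct shear f_v = P/L_w = 35.1×10³ / 290 = 121 N/mm (vertical).
Torsion M = P·e = 35.1×10³ × 250 = 8775000 N·mm.
Critical point at (x, y) = (35, 72.5) from centroid. f_tx = M·y/J = 736.9 N/mm; f_ty = M·x/J = 355.7 N/mm.
Resultant f_max = √[f_tx² + (f_v + f_ty)²] = √[736.9² + (121 + 355.7)²] = 877.7 N/mm.
Capacity per unit length: φr_n = 0.75 × 0.6 × 550 × (0.707 × 6) = 1050 N/mm.
877.7 ≤ 1050 → adequate.

f_max ≈ 878 N/mm; adequate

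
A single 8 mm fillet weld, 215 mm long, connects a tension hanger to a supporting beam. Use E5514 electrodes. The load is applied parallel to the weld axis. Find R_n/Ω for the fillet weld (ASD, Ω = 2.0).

E55XX → F_EXX = 550 MPa.
Effective throat t_e = 0.707 × 8 = 5.656 mm.
Total length L = 215 mm; A_we = 5.656 × 215 = 1216 mm².
F_nw = 0.6 F_EXX = 0.6 × 550 = 330 MPa.
R_n = 330 × 1216 × 10⁻³ = 401.3 kN; R_n/Ω = 401.3/2.0 = 200.6 kN.

R_n/Ω ≈ 201 kN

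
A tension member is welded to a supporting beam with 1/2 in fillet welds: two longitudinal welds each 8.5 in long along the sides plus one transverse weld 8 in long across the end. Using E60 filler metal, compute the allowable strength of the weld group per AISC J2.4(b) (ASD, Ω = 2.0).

E60XX → F_EXX = 60 ksi.
t_e = 0.707 × 0.5 = 0.3535 in.
R_nwl = 0.6 × 60 × 0.3535 × 17 = 216.3 kips (longitudinal, 2 welds).
R_nwt = 0.6 × 60 × 0.3535 × 8 = 101.8 kips (transverse, base value).
(i) R_nwl + R_nwt = 318.1 kips; (ii) 0.85 R_nwl + 1.5 R_nwt = 336.6 kips.
R_n = max = 336.6 kips [governs: (ii)]; R_n/Ω = 168.3 kips.

R_n/Ω ≈ 168 kips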